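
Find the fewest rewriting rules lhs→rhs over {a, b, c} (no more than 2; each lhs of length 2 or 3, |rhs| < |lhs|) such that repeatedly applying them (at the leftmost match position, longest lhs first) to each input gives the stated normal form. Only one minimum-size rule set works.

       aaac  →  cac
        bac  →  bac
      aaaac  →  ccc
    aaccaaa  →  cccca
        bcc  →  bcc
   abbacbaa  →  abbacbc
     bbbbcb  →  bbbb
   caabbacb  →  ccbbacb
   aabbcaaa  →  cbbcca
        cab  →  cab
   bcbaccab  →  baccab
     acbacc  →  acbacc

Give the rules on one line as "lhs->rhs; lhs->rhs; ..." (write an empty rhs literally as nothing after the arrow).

  | aaac => cac
  | bac
  | aaaac => caac => ccc
  | aaccaaa => cccaaa => cccca

aa->c; bcb->b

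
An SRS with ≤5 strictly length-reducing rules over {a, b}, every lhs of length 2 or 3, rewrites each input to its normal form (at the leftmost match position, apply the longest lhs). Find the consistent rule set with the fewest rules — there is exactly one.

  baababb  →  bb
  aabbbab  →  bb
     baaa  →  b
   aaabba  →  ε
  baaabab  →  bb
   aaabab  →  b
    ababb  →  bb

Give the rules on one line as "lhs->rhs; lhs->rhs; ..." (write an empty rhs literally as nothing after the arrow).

  | baababb => bababb => bbabb => bbbb => bbb => bb
  | aabbbab => bbbab => bbab => bbb => bb
  | baaa => baa => ba => b
  | aaabba => abba => aba => aa => ε

aa->; ab->a; ba->b; bbb->bb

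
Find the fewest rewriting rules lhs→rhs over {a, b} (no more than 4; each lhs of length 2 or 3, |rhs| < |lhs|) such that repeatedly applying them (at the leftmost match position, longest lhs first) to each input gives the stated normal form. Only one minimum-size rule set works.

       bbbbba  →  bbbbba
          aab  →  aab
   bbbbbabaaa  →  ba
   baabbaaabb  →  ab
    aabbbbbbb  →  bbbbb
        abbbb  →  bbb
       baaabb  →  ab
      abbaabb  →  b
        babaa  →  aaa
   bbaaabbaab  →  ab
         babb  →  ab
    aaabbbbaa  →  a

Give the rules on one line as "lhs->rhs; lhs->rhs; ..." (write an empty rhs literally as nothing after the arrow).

  | bbbbba
  | aab
  | bbbbbabaaa => bbbbaaaa => bbbaaa => bbaa => ba
  | baabbaaabb => abbaaabb => baaabb => aabb => ab

abb->b; baa->a; bab->a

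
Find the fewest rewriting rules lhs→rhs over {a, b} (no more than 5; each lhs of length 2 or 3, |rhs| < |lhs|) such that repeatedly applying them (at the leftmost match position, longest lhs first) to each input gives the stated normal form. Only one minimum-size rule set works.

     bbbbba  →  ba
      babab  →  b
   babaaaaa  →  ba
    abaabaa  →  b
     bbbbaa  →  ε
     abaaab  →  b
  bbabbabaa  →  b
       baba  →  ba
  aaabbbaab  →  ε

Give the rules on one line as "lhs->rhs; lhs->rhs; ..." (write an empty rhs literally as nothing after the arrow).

aa->; aaa->ba; ab->; bb->

  | bbbbba => bbba => ba
  | babab => bab => b
  | babaaaaa => baaaaa => bbaaa => aaa => ba
  | abaabaa => aabaa => baa => b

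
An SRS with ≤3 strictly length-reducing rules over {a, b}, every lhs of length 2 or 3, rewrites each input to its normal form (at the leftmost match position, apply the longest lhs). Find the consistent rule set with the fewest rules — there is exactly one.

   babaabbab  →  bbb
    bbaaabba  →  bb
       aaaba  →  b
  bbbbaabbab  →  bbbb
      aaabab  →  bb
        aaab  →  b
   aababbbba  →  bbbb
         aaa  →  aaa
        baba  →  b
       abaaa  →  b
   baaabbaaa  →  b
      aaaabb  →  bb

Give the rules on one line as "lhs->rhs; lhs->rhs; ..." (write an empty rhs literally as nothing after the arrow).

ab->b; ba->b; bba->b

  | babaabbab => bbaabbab => babbab => bbbab => bbb
  | bbaaabba => baabba => babba => bbba => bb
  | aaaba => aaba => aba => ba => b
  | bbbbaabbab => bbbabbab => bbbbab => bbbb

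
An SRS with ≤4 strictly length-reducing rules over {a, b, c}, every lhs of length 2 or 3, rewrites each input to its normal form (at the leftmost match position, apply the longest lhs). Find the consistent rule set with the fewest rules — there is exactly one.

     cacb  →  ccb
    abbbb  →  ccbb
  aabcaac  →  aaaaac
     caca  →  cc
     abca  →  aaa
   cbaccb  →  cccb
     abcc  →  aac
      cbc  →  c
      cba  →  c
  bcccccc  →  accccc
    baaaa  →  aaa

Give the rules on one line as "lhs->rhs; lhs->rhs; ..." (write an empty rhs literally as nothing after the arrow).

abb->cc; ba->; bc->a; ca->c

  | cacb => ccb
  | abbbb => ccbb
  | aabcaac => aaaaac
  | caca => cca => cc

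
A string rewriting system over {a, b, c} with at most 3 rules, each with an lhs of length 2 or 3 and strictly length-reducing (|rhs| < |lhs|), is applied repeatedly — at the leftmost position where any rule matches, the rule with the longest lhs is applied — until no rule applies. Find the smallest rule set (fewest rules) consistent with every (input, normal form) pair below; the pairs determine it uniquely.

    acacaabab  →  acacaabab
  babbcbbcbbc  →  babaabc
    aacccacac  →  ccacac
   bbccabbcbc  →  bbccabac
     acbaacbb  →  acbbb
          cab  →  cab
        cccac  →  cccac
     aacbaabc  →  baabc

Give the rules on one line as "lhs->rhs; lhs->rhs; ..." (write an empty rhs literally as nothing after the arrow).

aac->; bcb->a

  | acacaabab
  | babbcbbcbbc => bababcbbc => babaabc
  | aacccacac => ccacac
  | bbccabbcbc => bbccabac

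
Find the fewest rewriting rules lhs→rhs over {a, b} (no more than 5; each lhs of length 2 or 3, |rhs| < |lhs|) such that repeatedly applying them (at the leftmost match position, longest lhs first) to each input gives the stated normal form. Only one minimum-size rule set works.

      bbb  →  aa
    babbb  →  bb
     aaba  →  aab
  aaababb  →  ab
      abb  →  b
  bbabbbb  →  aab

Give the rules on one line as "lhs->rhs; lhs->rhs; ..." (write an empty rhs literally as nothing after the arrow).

aba->ab; abb->b; bab->; bbb->aa

  | bbb => aa
  | babbb => bb
  | aaba => aab
  | aaababb => aaabbb => aabb => ab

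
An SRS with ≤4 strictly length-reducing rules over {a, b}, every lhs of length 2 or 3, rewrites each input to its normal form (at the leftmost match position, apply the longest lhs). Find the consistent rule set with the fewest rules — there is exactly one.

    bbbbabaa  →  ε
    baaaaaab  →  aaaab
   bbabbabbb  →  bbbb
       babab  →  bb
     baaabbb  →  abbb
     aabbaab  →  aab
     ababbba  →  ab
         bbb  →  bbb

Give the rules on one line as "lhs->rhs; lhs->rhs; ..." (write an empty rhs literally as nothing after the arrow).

  | bbbbabaa => bbbabaa => bbabaa => babaa => bbaa => baa => ε
  | baaaaaab => aaaab
  | bbabbabbb => babbabbb => bbbabbb => bbabbb => babbb => bbbb
  | babab => bbab => bab => bb

ba->b; baa->; bba->ba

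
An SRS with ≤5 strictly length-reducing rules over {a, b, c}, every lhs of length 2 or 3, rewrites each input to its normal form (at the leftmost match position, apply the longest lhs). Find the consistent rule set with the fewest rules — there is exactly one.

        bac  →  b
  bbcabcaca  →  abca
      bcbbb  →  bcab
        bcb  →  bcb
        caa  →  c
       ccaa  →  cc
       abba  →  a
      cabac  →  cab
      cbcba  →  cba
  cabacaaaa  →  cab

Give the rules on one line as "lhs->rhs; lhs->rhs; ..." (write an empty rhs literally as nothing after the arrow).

aa->; ac->; bb->a; cbc->c

  | bac => b
  | bbcabcaca => acabcaca => abcaca => abca
  | bcbbb => bcab
  | bcb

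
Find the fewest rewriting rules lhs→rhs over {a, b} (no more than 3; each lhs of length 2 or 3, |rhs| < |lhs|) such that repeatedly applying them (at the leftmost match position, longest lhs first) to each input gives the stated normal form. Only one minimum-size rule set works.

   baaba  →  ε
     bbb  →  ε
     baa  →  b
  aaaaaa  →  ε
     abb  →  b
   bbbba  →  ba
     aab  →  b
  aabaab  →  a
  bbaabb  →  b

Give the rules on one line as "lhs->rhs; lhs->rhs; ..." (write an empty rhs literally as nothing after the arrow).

  | baaba => bba => aa => ε
  | bbb => ab => ε
  | baa => b
  | aaaaaa => aaaa => aa => ε

aa->; ab->; bb->a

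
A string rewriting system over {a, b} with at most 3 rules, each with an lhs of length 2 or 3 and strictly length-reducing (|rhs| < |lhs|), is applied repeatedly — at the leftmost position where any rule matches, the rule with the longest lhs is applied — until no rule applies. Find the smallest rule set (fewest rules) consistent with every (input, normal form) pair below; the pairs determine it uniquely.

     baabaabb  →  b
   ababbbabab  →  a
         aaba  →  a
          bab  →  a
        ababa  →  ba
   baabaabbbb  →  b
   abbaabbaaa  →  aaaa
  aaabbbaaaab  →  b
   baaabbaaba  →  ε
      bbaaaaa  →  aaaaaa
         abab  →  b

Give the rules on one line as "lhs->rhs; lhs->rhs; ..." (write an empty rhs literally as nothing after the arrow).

ab->b; aba->; bb->a

  | baabaabb => baabb => babb => bbb => ab => b
  | ababbbabab => bbbabab => ababab => bab => bb => a
  | aaba => a
  | bab => bb => a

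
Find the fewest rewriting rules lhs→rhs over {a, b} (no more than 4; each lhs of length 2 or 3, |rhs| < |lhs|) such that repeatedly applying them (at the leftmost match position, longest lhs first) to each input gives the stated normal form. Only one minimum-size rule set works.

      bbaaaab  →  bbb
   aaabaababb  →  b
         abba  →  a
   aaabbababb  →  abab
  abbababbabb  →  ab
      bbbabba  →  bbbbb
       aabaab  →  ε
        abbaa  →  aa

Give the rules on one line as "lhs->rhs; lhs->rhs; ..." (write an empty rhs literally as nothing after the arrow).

  | bbaaaab => bbaaab => bbaab => bbab => bbb
  | aaabaababb => aaababb => aabb => b
  | abba => a
  | aaabbababb => abababb => abab

aab->; abb->; bba->bb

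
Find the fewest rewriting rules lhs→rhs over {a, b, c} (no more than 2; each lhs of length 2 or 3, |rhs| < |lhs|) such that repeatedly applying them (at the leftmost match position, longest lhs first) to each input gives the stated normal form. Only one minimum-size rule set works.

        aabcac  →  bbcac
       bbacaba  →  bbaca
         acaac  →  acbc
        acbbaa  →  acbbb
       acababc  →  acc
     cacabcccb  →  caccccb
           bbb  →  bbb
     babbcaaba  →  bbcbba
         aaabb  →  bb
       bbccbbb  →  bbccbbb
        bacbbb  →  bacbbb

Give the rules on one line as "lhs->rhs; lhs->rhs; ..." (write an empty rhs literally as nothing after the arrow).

aa->b; ab->

  | aabcac => bbcac
  | bbacaba => bbaca
  | acaac => acbc
  | acbbaa => acbbb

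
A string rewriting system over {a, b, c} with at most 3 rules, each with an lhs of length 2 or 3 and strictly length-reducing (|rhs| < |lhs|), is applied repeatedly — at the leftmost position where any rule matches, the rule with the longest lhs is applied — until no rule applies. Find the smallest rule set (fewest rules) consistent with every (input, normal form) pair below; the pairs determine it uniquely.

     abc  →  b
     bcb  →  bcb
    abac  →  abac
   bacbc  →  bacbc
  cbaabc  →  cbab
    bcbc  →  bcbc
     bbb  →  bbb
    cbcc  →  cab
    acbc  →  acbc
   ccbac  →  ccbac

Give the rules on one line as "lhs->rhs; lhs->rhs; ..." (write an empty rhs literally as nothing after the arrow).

abc->b; bcc->ab

  | abc => b
  | bcb
  | abac
  | bacbc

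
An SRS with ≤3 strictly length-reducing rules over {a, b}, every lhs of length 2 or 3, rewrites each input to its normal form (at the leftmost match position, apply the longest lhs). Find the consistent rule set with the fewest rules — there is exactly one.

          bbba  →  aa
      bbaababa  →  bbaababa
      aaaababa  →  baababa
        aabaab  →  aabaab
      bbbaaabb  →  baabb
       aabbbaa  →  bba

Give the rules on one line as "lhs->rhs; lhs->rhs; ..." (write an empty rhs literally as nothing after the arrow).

  | bbba => aa
  | bbaababa
  | aaaababa => baababa
  | aabaab

aaa->ba; bbb->a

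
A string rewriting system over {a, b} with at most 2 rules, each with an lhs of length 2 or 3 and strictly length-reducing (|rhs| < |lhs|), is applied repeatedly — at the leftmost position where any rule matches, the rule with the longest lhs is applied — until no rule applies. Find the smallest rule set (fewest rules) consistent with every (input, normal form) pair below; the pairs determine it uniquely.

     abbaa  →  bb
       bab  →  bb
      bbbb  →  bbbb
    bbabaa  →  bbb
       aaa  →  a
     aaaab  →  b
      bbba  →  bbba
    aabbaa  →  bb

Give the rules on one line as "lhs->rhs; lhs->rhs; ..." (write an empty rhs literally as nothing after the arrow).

  | abbaa => bbaa => bb
  | bab => bb
  | bbbb
  | bbabaa => bbbaa => bbb

aa->; ab->b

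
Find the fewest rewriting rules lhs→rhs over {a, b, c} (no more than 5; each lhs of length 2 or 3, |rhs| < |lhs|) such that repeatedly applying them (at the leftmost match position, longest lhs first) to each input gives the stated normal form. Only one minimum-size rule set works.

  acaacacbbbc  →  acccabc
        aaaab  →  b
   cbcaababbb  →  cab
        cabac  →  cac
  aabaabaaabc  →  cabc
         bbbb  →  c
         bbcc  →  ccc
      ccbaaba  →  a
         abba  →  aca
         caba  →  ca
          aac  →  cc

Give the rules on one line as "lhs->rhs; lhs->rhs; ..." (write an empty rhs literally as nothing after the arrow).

aa->c; ba->; bb->c; cb->b

  | acaacacbbbc => acccacbbbc => acccabbbc => acccacbc => acccabc
  | aaaab => caab => ccb => cb => b
  | cbcaababbb => bcaababbb => bccbabbb => bcbabbb => bbabbb => cabbb => cacb => cab
  | cabac => cac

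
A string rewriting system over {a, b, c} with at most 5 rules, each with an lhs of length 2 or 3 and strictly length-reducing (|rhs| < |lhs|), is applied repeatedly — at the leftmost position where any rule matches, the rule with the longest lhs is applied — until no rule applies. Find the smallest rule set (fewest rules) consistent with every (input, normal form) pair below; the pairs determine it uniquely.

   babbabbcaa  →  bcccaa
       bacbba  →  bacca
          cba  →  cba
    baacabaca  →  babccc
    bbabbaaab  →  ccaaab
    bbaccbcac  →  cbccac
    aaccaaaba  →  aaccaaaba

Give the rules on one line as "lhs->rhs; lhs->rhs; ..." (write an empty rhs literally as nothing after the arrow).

abb->c; aca->bc; bb->c; ccb->ca

  | babbabbcaa => bcabbcaa => bcccaa
  | bacbba => bacca
  | cba
  | baacabaca => babcbaca => babcbbc => babccc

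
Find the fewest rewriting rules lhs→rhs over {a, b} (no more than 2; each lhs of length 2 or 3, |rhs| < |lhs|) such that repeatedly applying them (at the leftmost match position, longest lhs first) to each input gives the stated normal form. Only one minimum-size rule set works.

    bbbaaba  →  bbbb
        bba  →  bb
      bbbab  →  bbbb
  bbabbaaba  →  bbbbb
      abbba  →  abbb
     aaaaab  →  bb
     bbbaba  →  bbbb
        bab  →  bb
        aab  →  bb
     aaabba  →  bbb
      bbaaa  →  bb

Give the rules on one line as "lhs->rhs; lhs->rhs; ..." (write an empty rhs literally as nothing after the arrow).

  | bbbaaba => bbbaba => bbbba => bbbb
  | bba => bb
  | bbbab => bbbb
  | bbabbaaba => bbbbaaba => bbbbaba => bbbbba => bbbbb

aa->b; ba->b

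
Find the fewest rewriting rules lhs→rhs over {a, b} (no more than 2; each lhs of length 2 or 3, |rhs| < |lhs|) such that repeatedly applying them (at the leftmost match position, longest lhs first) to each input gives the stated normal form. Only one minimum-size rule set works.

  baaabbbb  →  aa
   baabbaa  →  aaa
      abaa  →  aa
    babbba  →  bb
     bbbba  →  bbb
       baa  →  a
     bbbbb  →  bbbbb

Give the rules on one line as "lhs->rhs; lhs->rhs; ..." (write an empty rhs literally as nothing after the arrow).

abb->a; ba->

  | baaabbbb => aabbbb => aabb => aa
  | baabbaa => abbaa => aaa
  | abaa => aa
  | babbba => bbba => bb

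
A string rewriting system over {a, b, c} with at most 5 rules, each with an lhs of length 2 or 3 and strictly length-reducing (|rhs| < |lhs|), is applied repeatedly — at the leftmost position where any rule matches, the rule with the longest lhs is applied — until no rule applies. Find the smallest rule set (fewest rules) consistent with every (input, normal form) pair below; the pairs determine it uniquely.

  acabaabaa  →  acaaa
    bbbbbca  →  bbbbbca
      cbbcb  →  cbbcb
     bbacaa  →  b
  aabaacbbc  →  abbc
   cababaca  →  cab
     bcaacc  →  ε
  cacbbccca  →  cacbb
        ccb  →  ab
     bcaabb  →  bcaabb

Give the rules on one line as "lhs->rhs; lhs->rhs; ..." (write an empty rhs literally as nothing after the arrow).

  | acabaabaa => acaabaa => acaaa
  | bbbbbca
  | cbbcb
  | bbacaa => bbbaa => bba => b

aac->; ba->; bac->bb; cc->a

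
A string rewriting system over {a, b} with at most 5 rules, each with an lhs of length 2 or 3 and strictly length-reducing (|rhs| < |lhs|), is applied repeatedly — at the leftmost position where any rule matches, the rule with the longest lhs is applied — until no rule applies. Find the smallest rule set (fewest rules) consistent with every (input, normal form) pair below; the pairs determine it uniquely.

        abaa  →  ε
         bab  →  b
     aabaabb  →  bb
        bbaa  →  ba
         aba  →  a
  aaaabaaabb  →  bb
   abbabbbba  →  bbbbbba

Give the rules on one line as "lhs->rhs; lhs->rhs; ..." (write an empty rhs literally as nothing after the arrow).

  | abaa => aa => ε
  | bab => b
  | aabaabb => baabb => abb => bb
  | bbaa => ba

aa->; ab->; abb->bb; baa->a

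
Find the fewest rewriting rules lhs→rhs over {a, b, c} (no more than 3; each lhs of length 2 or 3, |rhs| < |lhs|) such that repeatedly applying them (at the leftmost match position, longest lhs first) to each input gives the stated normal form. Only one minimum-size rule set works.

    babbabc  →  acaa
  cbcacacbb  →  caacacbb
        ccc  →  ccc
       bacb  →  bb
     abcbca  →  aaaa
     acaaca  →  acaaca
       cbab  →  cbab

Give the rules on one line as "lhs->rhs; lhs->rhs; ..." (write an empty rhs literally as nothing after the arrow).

  | babbabc => bccabc => acabc => acaa
  | cbcacacbb => caacacbb
  | ccc
  | bacb => bb

abb->cc; bac->b; bc->a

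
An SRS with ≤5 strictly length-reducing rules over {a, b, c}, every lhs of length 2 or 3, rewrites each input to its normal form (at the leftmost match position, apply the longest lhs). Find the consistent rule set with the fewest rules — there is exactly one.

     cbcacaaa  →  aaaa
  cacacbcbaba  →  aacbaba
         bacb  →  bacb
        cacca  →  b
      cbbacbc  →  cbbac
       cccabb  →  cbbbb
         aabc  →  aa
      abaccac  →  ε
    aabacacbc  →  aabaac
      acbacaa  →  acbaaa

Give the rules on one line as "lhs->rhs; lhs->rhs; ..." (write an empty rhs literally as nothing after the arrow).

  | cbcacaaa => cacaaa => acaaa => aaaa
  | cacacbcbaba => acacbcbaba => aacbcbaba => aacbaba
  | bacb
  | cacca => acca => abb => b

abb->b; bc->; ca->a; cca->bb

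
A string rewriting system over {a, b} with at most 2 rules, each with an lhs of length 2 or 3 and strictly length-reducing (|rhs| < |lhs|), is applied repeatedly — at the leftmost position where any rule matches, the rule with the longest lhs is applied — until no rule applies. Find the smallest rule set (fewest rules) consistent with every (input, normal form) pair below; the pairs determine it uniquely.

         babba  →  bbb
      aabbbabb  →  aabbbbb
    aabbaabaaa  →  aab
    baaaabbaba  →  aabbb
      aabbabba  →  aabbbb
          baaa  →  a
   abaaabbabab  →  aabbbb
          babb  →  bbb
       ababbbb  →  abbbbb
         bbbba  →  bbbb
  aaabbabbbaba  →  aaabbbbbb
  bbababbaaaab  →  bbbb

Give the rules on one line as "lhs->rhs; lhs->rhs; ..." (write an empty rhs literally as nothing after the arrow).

ba->b; baa->

  | babba => bbba => bbb
  | aabbbabb => aabbbbb
  | aabbaabaaa => aabbaaa => aaba => aab
  | baaaabbaba => aabbaba => aabbba => aabbb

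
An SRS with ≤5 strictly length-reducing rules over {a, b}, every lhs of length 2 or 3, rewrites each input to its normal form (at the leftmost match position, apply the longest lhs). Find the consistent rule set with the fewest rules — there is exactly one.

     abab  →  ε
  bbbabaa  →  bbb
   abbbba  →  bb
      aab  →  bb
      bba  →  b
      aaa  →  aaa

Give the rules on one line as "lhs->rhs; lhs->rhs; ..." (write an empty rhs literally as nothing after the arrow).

  | abab => ab => ε
  | bbbabaa => bbbaa => bbb
  | abbbba => bbba => bb
  | aab => bb

aab->bb; ab->; ba->; baa->b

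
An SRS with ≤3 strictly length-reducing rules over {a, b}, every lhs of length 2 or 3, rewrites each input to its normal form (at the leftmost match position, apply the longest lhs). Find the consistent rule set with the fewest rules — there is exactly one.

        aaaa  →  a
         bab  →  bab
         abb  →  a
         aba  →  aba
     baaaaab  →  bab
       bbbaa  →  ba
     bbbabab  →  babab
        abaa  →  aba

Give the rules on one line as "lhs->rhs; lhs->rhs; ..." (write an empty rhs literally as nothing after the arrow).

aa->a; bb->

  | aaaa => aaa => aa => a
  | bab
  | abb => a
  | aba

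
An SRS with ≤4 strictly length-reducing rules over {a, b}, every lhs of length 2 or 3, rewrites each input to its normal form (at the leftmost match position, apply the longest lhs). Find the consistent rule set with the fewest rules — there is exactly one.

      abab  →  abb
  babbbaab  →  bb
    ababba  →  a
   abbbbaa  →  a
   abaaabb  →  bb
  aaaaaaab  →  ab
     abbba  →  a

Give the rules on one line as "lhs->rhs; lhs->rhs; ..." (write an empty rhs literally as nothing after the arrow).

  | abab => abb
  | babbbaab => bbbbaab => bbaab => bab => bb
  | ababba => abbba => aba => a
  | abbbbaa => abbaa => aba => a

aaa->; ba->; bab->bb; bbb->b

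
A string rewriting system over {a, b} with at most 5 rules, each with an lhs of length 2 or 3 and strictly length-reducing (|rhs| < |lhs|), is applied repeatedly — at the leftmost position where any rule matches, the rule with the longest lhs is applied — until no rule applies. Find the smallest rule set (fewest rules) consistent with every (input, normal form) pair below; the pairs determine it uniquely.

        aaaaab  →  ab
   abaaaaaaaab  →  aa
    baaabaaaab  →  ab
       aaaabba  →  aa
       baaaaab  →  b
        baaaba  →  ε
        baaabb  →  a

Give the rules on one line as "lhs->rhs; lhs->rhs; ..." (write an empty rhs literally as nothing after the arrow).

  | aaaaab => aaab => ab
  | abaaaaaaaab => abaaaaaaab => abaaaaaab => abaaaaab => abaaaab => abaaab => abaab => abab => abb => aa
  | baaabaaaab => aabaaaab => baaaab => aaab => ab
  | aaaabba => aabba => bba => aa

aab->b; aba->ab; ba->; bb->a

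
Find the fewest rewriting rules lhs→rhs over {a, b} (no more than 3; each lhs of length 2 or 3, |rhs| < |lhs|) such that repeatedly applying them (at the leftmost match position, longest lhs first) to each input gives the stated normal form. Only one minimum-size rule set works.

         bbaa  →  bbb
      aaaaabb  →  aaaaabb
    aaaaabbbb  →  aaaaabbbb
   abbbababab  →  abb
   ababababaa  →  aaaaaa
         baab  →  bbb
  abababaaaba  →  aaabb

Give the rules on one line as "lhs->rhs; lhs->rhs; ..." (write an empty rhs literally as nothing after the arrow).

  | bbaa => bbb
  | aaaaabb
  | aaaaabbbb
  | abbbababab => abbaabab => abbbbab => abbba => abb

ba->; baa->bb; bab->a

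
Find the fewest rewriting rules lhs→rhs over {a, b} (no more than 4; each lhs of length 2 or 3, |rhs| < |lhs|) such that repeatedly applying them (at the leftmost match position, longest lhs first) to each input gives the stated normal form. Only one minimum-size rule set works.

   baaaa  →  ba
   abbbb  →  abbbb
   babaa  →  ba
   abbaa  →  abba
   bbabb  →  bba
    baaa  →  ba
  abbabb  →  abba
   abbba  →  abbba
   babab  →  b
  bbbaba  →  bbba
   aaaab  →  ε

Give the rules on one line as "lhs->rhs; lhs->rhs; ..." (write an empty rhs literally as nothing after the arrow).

aa->a; aab->; bab->ba

  | baaaa => baaa => baa => ba
  | abbbb
  | babaa => baaa => baa => ba
  | abbaa => abba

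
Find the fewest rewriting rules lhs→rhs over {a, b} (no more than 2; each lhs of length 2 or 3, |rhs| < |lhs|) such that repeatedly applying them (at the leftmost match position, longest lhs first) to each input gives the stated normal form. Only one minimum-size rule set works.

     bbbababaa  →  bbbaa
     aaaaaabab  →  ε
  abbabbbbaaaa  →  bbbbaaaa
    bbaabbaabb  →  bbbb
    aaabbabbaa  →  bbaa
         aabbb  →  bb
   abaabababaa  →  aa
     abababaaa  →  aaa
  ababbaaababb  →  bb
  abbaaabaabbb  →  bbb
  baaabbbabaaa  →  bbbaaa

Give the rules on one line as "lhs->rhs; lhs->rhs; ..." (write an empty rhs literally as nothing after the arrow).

aab->ab; ab->

  | bbbababaa => bbbabaa => bbbaa
  | aaaaaabab => aaaaabab => aaaabab => aaabab => aabab => abab => ab => ε
  | abbabbbbaaaa => babbbbaaaa => bbbbaaaa
  | bbaabbaabb => bbabbaabb => bbbaabb => bbbabb => bbbb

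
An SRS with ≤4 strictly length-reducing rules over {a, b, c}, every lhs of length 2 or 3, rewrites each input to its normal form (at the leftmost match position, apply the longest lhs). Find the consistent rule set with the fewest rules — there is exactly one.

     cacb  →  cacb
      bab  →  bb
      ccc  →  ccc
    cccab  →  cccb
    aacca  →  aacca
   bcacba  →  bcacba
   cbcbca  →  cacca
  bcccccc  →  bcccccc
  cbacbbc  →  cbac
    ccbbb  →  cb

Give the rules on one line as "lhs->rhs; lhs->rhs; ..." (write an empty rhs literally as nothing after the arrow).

ab->b; bcb->ac; cbb->

  | cacb
  | bab => bb
  | ccc
  | cccab => cccb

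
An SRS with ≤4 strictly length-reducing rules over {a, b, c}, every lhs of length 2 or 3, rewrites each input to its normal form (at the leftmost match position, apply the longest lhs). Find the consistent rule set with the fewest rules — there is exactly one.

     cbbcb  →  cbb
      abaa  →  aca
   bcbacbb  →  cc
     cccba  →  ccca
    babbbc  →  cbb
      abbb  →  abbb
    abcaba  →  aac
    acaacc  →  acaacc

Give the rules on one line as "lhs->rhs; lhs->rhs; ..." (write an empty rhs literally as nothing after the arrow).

ba->c; bc->; ccb->cc

  | cbbcb => cbb
  | abaa => aca
  | bcbacbb => bacbb => ccbb => ccb => cc
  | cccba => ccca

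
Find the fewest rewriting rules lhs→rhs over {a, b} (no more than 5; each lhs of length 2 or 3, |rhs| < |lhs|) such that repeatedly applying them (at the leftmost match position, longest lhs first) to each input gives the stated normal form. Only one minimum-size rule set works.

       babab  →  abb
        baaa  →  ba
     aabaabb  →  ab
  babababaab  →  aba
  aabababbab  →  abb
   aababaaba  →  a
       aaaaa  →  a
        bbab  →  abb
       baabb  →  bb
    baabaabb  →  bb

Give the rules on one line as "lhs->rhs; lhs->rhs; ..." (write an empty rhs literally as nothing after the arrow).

aa->a; aab->a; bab->bb; bba->ab

  | babab => bbab => abb
  | baaa => baa => ba
  | aabaabb => aaabb => aabb => ab
  | babababaab => bbababaab => abbabaab => aabbaab => abaab => aba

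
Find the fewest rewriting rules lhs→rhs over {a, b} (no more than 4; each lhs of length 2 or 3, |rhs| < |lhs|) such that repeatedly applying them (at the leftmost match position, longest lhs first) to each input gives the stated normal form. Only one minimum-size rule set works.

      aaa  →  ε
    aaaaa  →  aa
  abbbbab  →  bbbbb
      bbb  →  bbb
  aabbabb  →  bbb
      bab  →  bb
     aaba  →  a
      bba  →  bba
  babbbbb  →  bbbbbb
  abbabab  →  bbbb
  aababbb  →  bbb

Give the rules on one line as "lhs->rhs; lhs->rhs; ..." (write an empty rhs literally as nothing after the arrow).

  | aaa => ε
  | aaaaa => aa
  | abbbbab => bbbbab => bbbbb
  | bbb

aaa->; aab->; ab->b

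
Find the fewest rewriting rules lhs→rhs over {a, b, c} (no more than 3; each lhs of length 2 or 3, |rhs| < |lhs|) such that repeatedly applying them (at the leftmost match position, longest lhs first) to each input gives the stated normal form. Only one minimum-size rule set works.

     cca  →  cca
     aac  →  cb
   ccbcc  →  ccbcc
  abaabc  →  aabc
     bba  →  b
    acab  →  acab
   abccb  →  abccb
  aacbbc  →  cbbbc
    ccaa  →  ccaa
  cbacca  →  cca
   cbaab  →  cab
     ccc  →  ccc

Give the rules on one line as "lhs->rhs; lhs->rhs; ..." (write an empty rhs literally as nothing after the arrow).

  | cca
  | aac => cb
  | ccbcc
  | abaabc => aabc

aac->cb; ba->; bac->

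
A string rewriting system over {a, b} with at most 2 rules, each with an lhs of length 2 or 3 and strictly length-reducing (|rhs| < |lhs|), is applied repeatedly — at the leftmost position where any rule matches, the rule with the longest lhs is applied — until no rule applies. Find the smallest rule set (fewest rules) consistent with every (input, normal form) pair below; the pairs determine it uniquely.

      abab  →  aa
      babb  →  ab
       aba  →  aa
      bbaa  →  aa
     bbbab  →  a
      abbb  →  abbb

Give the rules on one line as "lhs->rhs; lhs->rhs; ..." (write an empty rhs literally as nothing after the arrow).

ba->a; bab->a

  | abab => aa
  | babb => ab
  | aba => aa
  | bbaa => baa => aa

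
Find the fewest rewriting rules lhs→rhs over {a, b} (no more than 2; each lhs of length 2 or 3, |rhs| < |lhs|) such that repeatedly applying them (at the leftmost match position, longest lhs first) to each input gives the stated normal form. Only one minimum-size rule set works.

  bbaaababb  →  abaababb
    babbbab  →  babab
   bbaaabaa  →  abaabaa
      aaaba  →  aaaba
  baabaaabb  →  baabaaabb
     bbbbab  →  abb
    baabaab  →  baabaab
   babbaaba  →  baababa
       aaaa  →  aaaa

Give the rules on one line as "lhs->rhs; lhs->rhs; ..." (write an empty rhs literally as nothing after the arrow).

  | bbaaababb => abaababb
  | babbbab => babab
  | bbaaabaa => abaabaa
  | aaaba

bba->ab; bbb->b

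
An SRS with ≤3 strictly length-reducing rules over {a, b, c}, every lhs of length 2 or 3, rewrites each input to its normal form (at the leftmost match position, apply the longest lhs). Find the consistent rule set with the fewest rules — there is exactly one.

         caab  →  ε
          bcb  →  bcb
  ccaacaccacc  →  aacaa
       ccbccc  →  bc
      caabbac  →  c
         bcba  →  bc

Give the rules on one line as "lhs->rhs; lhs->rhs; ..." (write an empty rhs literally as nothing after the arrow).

  | caab => cc => ε
  | bcb
  | ccaacaccacc => aacaccacc => aacaacc => aacaa
  | ccbccc => bccc => bc

aab->c; ba->; cc->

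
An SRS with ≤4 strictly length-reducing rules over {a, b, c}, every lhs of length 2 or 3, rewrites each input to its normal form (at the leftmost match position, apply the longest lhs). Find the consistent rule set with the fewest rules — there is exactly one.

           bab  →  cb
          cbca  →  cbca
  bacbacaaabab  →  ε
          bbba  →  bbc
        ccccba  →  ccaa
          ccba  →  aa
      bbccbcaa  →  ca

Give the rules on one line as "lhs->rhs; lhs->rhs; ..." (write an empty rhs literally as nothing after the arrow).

aab->; ba->c; bac->; ccb->a

  | bab => cb
  | cbca
  | bacbacaaabab => bacaaabab => aaabab => aab => ε
  | bbba => bbc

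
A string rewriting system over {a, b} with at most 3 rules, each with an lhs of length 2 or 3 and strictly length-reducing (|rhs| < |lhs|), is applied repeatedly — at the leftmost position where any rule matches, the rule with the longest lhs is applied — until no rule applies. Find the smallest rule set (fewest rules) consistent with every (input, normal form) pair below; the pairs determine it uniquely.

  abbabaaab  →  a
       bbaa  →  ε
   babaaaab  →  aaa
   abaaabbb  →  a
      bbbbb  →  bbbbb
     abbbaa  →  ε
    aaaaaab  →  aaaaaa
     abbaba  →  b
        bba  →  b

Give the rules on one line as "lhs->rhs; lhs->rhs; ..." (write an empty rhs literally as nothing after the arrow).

  | abbabaaab => ababaaab => bbaaab => baab => ab => a
  | bbaa => ba => ε
  | babaaaab => baaaab => aaab => aaa
  | abaaabbb => baabbb => abbb => abb => ab => a

ab->a; aba->b; ba->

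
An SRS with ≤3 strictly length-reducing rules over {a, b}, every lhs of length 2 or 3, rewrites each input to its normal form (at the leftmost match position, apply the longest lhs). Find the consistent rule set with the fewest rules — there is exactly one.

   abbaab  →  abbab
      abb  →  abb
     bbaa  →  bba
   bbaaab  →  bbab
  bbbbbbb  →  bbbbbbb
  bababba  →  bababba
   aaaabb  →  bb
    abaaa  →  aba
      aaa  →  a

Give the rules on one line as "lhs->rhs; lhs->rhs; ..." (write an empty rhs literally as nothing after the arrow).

  | abbaab => abbab
  | abb
  | bbaa => bba
  | bbaaab => bbaab => bbab

aa->; baa->ba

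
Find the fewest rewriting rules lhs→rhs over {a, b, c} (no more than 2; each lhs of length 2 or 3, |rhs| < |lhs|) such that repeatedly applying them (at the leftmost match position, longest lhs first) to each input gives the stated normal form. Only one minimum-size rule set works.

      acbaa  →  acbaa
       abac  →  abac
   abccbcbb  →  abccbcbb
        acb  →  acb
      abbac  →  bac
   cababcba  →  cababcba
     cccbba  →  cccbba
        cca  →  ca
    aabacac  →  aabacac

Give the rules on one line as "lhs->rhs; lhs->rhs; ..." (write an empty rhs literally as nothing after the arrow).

  | acbaa
  | abac
  | abccbcbb
  | acb

abb->b; cca->ca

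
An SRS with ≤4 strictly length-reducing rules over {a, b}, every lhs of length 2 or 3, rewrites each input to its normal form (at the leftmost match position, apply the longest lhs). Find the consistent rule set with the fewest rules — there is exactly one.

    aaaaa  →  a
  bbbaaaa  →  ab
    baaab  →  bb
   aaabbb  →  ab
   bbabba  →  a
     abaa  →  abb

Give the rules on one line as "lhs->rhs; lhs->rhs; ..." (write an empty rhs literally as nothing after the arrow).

  | aaaaa => aaaa => aaa => aa => a
  | bbbaaaa => abaaaa => abbaa => abbb => aab => ab
  | baaab => bbab => bb
  | aaabbb => aabbb => abbb => aab => ab

aa->a; ba->; baa->bb; bbb->ab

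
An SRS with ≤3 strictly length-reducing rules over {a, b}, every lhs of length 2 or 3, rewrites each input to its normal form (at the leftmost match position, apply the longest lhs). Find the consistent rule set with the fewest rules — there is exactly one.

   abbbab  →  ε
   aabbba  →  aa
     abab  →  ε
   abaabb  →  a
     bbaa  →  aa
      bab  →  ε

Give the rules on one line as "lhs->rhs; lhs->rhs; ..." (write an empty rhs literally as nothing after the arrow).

ab->; abb->ab; ba->a

  | abbbab => abbab => abab => ab => ε
  | aabbba => aabba => aaba => aa
  | abab => ab => ε
  | abaabb => aabb => aab => a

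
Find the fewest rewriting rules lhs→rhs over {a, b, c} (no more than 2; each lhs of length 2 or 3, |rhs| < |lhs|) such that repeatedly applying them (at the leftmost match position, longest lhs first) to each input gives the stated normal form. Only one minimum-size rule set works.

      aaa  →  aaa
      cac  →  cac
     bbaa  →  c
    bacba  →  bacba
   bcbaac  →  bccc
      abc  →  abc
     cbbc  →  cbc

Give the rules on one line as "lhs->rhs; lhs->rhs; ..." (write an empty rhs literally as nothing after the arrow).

  | aaa
  | cac
  | bbaa => baa => c
  | bacba

baa->c; bb->b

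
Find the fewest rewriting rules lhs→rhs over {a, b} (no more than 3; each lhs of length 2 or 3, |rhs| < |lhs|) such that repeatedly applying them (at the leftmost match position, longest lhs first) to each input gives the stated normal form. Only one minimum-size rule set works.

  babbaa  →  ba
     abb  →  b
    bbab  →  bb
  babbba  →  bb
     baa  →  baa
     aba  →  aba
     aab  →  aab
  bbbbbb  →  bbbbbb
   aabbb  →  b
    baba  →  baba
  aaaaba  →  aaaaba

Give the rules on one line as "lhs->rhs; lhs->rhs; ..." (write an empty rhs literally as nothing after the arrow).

abb->b; bba->b

  | babbaa => bbaa => ba
  | abb => b
  | bbab => bb
  | babbba => bbba => bb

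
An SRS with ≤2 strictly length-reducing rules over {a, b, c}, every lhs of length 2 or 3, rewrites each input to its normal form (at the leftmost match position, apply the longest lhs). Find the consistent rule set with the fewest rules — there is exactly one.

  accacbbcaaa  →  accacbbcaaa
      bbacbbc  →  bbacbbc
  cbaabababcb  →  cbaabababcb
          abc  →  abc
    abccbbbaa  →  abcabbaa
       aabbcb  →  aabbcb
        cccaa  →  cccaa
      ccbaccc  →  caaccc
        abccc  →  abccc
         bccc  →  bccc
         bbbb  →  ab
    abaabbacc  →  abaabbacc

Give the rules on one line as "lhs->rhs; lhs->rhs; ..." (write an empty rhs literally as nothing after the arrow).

bbb->a; ccb->ca

  | accacbbcaaa
  | bbacbbc
  | cbaabababcb
  | abc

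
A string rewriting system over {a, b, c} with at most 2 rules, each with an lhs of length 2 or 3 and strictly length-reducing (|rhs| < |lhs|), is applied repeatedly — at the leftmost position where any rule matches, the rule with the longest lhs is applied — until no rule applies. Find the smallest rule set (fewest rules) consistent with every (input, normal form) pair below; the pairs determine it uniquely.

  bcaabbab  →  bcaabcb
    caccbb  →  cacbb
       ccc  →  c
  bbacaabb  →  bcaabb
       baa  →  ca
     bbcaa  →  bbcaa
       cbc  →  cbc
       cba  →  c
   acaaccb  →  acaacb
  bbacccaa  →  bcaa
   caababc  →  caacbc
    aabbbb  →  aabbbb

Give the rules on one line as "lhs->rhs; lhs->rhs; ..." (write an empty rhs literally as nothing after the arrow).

  | bcaabbab => bcaabcb
  | caccbb => cacbb
  | ccc => cc => c
  | bbacaabb => bccaabb => bcaabb

ba->c; cc->c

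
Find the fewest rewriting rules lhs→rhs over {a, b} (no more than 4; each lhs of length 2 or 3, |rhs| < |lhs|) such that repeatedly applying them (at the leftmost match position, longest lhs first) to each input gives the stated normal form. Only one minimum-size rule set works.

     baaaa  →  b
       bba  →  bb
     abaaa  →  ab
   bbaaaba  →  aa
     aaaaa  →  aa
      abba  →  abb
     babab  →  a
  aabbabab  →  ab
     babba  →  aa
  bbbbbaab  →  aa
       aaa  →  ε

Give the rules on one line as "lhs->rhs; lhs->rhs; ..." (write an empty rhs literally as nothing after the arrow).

aaa->; ba->b; bbb->a

  | baaaa => baaa => baa => ba => b
  | bba => bb
  | abaaa => abaa => aba => ab
  | bbaaaba => bbaaba => bbaba => bbba => aa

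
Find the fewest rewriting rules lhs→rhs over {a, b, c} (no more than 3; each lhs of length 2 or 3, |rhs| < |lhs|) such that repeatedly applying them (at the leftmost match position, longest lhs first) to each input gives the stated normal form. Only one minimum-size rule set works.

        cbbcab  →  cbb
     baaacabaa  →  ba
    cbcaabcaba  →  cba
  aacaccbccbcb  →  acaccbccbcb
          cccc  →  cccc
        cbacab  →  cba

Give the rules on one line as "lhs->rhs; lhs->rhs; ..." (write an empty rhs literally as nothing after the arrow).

  | cbbcab => cbb
  | baaacabaa => baacabaa => bacabaa => baaa => baa => ba
  | cbcaabcaba => cbcabcaba => cbcaba => cba
  | aacaccbccbcb => acaccbccbcb

aa->a; cab->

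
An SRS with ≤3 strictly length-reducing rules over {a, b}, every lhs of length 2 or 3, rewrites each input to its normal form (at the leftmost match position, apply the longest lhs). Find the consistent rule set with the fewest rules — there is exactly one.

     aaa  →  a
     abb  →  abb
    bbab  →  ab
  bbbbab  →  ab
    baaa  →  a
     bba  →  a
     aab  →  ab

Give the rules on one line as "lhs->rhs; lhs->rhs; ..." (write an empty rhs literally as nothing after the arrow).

aa->a; ba->a

  | aaa => aa => a
  | abb
  | bbab => bab => ab
  | bbbbab => bbbab => bbab => bab => ab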